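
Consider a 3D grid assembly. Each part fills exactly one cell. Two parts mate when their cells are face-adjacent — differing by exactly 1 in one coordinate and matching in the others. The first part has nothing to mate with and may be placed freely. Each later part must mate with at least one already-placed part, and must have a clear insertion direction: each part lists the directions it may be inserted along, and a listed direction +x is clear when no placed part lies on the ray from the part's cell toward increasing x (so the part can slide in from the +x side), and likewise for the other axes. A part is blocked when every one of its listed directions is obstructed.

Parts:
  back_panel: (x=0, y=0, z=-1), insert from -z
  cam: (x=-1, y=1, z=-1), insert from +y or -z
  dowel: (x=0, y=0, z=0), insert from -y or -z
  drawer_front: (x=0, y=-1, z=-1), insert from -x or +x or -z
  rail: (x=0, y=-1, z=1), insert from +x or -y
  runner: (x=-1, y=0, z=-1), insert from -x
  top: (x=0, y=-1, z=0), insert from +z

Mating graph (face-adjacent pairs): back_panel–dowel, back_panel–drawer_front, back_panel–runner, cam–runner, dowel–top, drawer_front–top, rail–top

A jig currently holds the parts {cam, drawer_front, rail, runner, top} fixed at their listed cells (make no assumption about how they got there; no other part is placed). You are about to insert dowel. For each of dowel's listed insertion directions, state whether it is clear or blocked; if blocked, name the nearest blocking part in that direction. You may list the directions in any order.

-y: nearest on ray is top@(0, -1, 0) ⇒ blocked
-z: ray from dowel(0, 0, 0) has no placed part ⇒ clear

-y: blocked by top; -z: clear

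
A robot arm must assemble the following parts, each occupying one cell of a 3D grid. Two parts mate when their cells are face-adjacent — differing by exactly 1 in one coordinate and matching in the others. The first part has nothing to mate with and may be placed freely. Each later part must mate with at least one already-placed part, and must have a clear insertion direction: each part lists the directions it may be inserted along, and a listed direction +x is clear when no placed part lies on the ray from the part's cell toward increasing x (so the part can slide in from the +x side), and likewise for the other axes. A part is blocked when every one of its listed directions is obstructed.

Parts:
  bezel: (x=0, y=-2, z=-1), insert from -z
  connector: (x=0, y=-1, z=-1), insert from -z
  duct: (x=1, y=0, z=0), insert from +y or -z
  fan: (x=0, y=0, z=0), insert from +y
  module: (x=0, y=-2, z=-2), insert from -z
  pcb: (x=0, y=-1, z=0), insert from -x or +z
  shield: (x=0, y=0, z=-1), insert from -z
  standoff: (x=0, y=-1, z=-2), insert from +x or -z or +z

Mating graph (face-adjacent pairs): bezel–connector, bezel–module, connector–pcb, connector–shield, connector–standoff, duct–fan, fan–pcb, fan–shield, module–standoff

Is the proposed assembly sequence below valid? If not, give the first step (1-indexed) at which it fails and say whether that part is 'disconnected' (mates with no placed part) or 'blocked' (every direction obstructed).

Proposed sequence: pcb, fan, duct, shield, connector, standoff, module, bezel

Invalid at step 8 (blocked)

1. pcb@(0, -1, 0) [-x clear] — {pcb}
2. fan@(0, 0, 0) [+y clear] — {fan, pcb}
3. duct@(1, 0, 0) [+y clear] — {duct, fan, pcb}
4. shield@(0, 0, -1) [-z clear] — {duct, fan, pcb, shield}
5. connector@(0, -1, -1) [-z clear] — {connector, duct, fan, pcb, shield}
6. standoff@(0, -1, -2) [+x clear] — {connector, duct, fan, pcb, shield, standoff}
7. module@(0, -2, -2) [-z clear] — {connector, duct, fan, module, pcb, shield, standoff}
8. bezel@(0, -2, -1) — -z all obstructed ⇒ blocked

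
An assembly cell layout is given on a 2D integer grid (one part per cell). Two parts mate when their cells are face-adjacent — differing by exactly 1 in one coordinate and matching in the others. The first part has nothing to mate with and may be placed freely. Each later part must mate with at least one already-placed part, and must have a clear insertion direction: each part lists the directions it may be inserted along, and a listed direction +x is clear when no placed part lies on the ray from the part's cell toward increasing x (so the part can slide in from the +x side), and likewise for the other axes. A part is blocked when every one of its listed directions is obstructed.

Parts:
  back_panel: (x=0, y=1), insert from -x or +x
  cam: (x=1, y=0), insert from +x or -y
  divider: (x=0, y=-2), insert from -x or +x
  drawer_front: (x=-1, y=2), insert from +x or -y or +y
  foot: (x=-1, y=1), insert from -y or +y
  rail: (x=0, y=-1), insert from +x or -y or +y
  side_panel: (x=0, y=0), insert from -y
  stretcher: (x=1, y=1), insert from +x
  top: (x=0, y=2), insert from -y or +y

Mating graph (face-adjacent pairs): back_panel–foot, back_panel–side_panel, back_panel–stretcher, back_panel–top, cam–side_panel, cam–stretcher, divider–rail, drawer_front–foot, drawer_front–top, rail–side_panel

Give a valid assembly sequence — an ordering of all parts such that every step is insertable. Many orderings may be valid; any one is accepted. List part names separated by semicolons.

1. drawer_front@(-1, 2) [+x clear] — {drawer_front}
2. top@(0, 2) [-y clear] — {drawer_front, top}
3. back_panel@(0, 1) [-x clear] — {back_panel, drawer_front, top}
4. foot@(-1, 1) [-y clear] — {back_panel, drawer_front, foot, top}
5. stretcher@(1, 1) [+x clear] — {back_panel, drawer_front, foot, stretcher, top}
6. cam@(1, 0) [+x clear] — {back_panel, cam, drawer_front, foot, stretcher, top}
7. side_panel@(0, 0) [-y clear] — {back_panel, cam, drawer_front, foot, side_panel, stretcher, top}
8. rail@(0, -1) [+x clear] — {back_panel, cam, drawer_front, foot, rail, side_panel, stretcher, top}
9. divider@(0, -2) [-x clear] — {back_panel, cam, divider, drawer_front, foot, rail, side_panel, stretcher, top}

drawer_front; top; back_panel; foot; stretcher; cam; side_panel; rail; divider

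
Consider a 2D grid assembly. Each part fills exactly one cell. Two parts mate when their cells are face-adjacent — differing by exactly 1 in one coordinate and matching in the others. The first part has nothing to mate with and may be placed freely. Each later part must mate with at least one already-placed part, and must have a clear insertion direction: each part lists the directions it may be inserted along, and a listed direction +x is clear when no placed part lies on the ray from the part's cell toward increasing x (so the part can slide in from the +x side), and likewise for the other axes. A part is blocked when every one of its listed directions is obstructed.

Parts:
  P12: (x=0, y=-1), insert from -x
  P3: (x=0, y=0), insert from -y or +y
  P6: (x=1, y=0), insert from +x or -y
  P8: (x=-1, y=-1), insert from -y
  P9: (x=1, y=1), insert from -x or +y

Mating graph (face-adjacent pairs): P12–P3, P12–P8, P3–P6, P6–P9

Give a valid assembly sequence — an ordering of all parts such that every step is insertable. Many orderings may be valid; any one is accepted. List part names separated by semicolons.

1. P12@(0, -1) [-x clear] — {P12}
2. P3@(0, 0) [+y clear] — {P12, P3}
3. P6@(1, 0) [+x clear] — {P12, P3, P6}
4. P9@(1, 1) [-x clear] — {P12, P3, P6, P9}
5. P8@(-1, -1) [-y clear] — {P12, P3, P6, P8, P9}

P12; P3; P6; P9; P8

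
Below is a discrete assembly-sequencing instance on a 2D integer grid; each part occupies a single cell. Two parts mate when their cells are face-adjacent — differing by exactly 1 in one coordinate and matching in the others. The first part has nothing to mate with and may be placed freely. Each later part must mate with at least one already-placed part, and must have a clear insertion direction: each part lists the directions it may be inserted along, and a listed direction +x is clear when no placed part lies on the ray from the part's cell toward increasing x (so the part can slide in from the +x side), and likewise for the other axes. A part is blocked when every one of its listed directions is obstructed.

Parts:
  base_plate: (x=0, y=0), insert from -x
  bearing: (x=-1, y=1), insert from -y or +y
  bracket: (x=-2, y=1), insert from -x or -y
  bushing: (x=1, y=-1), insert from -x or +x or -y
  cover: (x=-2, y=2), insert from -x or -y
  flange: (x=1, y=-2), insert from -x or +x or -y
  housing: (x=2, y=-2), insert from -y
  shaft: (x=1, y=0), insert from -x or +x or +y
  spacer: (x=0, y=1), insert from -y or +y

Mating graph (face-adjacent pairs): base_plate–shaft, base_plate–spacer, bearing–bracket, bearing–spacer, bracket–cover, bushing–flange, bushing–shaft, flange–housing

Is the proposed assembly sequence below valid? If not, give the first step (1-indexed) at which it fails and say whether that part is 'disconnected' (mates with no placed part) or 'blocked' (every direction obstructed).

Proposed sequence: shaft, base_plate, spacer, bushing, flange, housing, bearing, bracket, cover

1. shaft@(1, 0) [-x clear] — {shaft}
2. base_plate@(0, 0) [-x clear] — {base_plate, shaft}
3. spacer@(0, 1) [+y clear] — {base_plate, shaft, spacer}
4. bushing@(1, -1) [-x clear] — {base_plate, bushing, shaft, spacer}
5. flange@(1, -2) [-x clear] — {base_plate, bushing, flange, shaft, spacer}
6. housing@(2, -2) [-y clear] — {base_plate, bushing, flange, housing, shaft, spacer}
7. bearing@(-1, 1) [-y clear] — {base_plate, bearing, bushing, flange, housing, shaft, spacer}
8. bracket@(-2, 1) [-x clear] — {base_plate, bearing, bracket, bushing, flange, housing, shaft, spacer}
9. cover@(-2, 2) [-x clear] — {base_plate, bearing, bracket, bushing, cover, flange, housing, shaft, spacer}

Valid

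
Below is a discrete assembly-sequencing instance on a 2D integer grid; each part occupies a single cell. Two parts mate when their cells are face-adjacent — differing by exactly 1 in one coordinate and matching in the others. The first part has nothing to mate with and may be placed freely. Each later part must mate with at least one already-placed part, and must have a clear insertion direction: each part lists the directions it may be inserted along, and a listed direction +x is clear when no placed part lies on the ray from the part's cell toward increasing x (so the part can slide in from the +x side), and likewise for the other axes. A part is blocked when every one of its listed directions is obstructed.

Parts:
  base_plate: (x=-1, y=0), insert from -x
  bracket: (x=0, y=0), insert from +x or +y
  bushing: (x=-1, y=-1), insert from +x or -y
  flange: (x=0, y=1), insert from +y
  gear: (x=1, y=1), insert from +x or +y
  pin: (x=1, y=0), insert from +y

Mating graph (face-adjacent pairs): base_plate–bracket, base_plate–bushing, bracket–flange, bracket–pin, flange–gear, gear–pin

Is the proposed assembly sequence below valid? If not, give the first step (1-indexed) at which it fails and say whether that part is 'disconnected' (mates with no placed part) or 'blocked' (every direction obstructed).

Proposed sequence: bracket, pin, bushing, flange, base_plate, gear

Invalid at step 3 (disconnected)

1. bracket@(0, 0) [+x clear] — {bracket}
2. pin@(1, 0) [+y clear] — {bracket, pin}
3. bushing@(-1, -1) — no placed neighbour ⇒ disconnected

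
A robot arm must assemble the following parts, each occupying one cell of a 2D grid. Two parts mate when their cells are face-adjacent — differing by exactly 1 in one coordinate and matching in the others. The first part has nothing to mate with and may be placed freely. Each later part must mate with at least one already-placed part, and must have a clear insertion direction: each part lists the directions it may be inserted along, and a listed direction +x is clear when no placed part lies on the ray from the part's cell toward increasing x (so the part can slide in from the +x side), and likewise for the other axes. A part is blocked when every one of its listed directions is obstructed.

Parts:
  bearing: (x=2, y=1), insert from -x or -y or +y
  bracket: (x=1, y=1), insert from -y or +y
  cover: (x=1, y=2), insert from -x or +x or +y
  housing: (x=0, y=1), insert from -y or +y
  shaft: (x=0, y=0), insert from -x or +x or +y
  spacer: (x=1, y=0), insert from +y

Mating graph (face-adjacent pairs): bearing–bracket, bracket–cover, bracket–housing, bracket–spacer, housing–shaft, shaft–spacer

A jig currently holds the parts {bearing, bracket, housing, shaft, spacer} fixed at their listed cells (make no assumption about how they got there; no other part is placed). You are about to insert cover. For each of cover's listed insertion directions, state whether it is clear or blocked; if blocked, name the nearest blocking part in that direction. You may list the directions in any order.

+x: clear; +y: clear; -x: clear

-x: ray from cover(1, 2) has no placed part ⇒ clear
+x: ray from cover(1, 2) has no placed part ⇒ clear
+y: ray from cover(1, 2) has no placed part ⇒ clear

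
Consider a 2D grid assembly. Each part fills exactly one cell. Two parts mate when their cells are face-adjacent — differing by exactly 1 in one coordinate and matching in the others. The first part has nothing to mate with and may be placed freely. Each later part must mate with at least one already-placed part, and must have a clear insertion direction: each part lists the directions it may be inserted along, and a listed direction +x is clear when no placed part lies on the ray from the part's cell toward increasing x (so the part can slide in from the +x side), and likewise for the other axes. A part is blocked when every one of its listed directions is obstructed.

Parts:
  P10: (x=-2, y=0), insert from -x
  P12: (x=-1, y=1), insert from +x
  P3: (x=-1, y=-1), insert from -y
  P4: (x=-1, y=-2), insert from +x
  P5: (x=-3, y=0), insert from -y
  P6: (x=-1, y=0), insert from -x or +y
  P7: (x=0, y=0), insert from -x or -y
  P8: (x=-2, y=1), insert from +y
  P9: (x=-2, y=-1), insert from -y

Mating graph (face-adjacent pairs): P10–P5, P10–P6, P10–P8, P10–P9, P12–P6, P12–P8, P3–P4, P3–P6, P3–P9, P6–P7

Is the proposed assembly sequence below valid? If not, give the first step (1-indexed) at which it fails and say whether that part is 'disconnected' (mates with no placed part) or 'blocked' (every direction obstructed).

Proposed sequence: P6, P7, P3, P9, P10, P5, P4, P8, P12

1. P6@(-1, 0) [-x clear] — {P6}
2. P7@(0, 0) [-y clear] — {P6, P7}
3. P3@(-1, -1) [-y clear] — {P3, P6, P7}
4. P9@(-2, -1) [-y clear] — {P3, P6, P7, P9}
5. P10@(-2, 0) [-x clear] — {P10, P3, P6, P7, P9}
6. P5@(-3, 0) [-y clear] — {P10, P3, P5, P6, P7, P9}
7. P4@(-1, -2) [+x clear] — {P10, P3, P4, P5, P6, P7, P9}
8. P8@(-2, 1) [+y clear] — {P10, P3, P4, P5, P6, P7, P8, P9}
9. P12@(-1, 1) [+x clear] — {P10, P12, P3, P4, P5, P6, P7, P8, P9}

Valid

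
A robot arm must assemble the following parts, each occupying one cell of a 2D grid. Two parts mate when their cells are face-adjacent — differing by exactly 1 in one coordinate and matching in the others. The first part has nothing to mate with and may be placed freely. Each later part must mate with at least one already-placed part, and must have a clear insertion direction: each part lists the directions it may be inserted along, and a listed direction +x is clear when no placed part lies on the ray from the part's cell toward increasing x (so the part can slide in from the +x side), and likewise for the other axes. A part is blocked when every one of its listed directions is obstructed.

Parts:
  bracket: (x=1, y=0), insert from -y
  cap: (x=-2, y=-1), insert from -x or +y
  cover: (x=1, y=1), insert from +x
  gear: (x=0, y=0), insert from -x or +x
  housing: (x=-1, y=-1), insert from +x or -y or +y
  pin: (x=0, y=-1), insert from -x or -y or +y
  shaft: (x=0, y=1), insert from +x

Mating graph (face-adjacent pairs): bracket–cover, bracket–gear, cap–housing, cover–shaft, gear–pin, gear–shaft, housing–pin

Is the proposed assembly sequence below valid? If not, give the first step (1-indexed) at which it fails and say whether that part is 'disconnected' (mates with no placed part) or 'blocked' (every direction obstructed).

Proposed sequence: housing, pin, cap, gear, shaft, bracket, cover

1. housing@(-1, -1) [+x clear] — {housing}
2. pin@(0, -1) [-y clear] — {housing, pin}
3. cap@(-2, -1) [-x clear] — {cap, housing, pin}
4. gear@(0, 0) [-x clear] — {cap, gear, housing, pin}
5. shaft@(0, 1) [+x clear] — {cap, gear, housing, pin, shaft}
6. bracket@(1, 0) [-y clear] — {bracket, cap, gear, housing, pin, shaft}
7. cover@(1, 1) [+x clear] — {bracket, cap, cover, gear, housing, pin, shaft}

Valid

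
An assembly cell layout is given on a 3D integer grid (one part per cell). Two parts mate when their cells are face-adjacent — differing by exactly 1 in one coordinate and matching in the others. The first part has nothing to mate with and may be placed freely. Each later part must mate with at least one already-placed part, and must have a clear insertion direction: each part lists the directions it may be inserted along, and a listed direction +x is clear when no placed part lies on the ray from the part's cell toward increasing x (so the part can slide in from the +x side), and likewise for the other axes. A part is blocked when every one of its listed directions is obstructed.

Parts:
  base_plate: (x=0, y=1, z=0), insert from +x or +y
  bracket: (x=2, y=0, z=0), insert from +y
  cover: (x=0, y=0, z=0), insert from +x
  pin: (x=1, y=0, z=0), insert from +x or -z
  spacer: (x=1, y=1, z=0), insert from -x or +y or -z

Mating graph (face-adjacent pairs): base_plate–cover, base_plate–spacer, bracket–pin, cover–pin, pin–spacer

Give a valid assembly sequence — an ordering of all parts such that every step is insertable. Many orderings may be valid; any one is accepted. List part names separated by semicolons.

1. base_plate@(0, 1, 0) [+x clear] — {base_plate}
2. spacer@(1, 1, 0) [+y clear] — {base_plate, spacer}
3. cover@(0, 0, 0) [+x clear] — {base_plate, cover, spacer}
4. pin@(1, 0, 0) [+x clear] — {base_plate, cover, pin, spacer}
5. bracket@(2, 0, 0) [+y clear] — {base_plate, bracket, cover, pin, spacer}

base_plate; spacer; cover; pin; bracket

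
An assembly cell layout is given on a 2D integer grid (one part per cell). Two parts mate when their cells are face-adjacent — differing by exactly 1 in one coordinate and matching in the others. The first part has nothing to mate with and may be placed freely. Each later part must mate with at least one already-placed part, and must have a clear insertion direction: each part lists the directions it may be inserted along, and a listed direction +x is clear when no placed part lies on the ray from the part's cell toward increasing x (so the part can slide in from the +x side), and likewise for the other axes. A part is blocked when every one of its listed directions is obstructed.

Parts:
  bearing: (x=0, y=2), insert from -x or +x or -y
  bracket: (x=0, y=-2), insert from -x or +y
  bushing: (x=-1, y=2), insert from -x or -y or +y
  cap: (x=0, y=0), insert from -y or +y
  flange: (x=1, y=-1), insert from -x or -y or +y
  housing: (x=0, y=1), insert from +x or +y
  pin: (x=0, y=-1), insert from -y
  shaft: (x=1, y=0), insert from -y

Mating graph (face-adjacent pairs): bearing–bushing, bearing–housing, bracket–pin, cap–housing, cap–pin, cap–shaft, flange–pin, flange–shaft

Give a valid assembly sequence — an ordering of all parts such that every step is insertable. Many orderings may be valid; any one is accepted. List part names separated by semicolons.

pin; bracket; cap; housing; shaft; bearing; bushing; flange

1. pin@(0, -1) [-y clear] — {pin}
2. bracket@(0, -2) [-x clear] — {bracket, pin}
3. cap@(0, 0) [+y clear] — {bracket, cap, pin}
4. housing@(0, 1) [+x clear] — {bracket, cap, housing, pin}
5. shaft@(1, 0) [-y clear] — {bracket, cap, housing, pin, shaft}
6. bearing@(0, 2) [-x clear] — {bearing, bracket, cap, housing, pin, shaft}
7. bushing@(-1, 2) [-x clear] — {bearing, bracket, bushing, cap, housing, pin, shaft}
8. flange@(1, -1) [-y clear] — {bearing, bracket, bushing, cap, flange, housing, pin, shaft}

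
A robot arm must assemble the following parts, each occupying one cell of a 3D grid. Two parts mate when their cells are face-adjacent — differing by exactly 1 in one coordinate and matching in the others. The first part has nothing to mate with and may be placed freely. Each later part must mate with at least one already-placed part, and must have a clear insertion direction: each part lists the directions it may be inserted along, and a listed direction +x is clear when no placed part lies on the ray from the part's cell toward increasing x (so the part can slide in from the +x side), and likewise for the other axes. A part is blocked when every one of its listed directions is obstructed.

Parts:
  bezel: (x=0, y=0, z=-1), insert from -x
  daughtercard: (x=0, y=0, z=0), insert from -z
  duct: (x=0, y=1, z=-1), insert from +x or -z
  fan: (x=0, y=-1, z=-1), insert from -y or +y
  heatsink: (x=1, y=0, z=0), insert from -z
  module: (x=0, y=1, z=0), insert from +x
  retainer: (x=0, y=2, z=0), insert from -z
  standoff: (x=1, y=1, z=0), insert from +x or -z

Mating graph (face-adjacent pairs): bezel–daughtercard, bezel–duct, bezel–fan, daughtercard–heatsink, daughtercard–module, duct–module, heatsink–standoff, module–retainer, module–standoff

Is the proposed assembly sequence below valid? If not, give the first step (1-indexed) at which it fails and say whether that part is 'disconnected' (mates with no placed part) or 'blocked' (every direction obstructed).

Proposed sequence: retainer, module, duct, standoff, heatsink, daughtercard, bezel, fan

1. retainer@(0, 2, 0) [-z clear] — {retainer}
2. module@(0, 1, 0) [+x clear] — {module, retainer}
3. duct@(0, 1, -1) [+x clear] — {duct, module, retainer}
4. standoff@(1, 1, 0) [+x clear] — {duct, module, retainer, standoff}
5. heatsink@(1, 0, 0) [-z clear] — {duct, heatsink, module, retainer, standoff}
6. daughtercard@(0, 0, 0) [-z clear] — {daughtercard, duct, heatsink, module, retainer, standoff}
7. bezel@(0, 0, -1) [-x clear] — {bezel, daughtercard, duct, heatsink, module, retainer, standoff}
8. fan@(0, -1, -1) [-y clear] — {bezel, daughtercard, duct, fan, heatsink, module, retainer, standoff}

Valid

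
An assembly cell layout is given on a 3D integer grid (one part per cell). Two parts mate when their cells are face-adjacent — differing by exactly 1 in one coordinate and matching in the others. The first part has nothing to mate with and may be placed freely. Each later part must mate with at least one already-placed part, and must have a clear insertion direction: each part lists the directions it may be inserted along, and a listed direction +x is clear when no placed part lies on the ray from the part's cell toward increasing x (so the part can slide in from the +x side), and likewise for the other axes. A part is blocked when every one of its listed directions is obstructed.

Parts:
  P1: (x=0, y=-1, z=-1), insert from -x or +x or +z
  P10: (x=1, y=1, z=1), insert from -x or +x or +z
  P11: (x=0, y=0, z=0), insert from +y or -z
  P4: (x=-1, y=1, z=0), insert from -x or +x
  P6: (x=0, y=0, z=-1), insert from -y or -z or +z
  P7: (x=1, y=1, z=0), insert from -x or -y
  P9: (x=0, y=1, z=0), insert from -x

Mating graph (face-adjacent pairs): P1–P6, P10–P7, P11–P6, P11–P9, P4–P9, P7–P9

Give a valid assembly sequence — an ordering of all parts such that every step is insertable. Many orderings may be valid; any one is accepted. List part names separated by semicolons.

P11; P9; P7; P4; P6; P1; P10

1. P11@(0, 0, 0) [+y clear] — {P11}
2. P9@(0, 1, 0) [-x clear] — {P11, P9}
3. P7@(1, 1, 0) [-y clear] — {P11, P7, P9}
4. P4@(-1, 1, 0) [-x clear] — {P11, P4, P7, P9}
5. P6@(0, 0, -1) [-y clear] — {P11, P4, P6, P7, P9}
6. P1@(0, -1, -1) [-x clear] — {P1, P11, P4, P6, P7, P9}
7. P10@(1, 1, 1) [-x clear] — {P1, P10, P11, P4, P6, P7, P9}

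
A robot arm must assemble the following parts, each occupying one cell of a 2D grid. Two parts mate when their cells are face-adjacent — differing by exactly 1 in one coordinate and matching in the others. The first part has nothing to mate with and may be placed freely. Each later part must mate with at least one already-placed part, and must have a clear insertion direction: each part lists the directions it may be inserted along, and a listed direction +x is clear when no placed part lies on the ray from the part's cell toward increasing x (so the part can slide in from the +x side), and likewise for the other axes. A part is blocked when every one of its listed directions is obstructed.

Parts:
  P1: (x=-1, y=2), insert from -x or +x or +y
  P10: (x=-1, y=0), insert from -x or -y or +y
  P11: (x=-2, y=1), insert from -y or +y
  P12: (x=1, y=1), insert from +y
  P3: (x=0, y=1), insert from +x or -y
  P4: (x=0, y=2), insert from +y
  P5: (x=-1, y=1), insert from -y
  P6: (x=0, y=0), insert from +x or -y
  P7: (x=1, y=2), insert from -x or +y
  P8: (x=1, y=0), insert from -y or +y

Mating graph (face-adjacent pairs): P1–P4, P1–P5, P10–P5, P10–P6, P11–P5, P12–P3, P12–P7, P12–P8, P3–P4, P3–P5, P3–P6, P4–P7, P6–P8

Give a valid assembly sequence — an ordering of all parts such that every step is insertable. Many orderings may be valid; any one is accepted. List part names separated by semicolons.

1. P1@(-1, 2) [-x clear] — {P1}
2. P5@(-1, 1) [-y clear] — {P1, P5}
3. P11@(-2, 1) [-y clear] — {P1, P11, P5}
4. P3@(0, 1) [+x clear] — {P1, P11, P3, P5}
5. P12@(1, 1) [+y clear] — {P1, P11, P12, P3, P5}
6. P6@(0, 0) [+x clear] — {P1, P11, P12, P3, P5, P6}
7. P7@(1, 2) [+y clear] — {P1, P11, P12, P3, P5, P6, P7}
8. P10@(-1, 0) [-x clear] — {P1, P10, P11, P12, P3, P5, P6, P7}
9. P8@(1, 0) [-y clear] — {P1, P10, P11, P12, P3, P5, P6, P7, P8}
10. P4@(0, 2) [+y clear] — {P1, P10, P11, P12, P3, P4, P5, P6, P7, P8}

P1; P5; P11; P3; P12; P6; P7; P10; P8; P4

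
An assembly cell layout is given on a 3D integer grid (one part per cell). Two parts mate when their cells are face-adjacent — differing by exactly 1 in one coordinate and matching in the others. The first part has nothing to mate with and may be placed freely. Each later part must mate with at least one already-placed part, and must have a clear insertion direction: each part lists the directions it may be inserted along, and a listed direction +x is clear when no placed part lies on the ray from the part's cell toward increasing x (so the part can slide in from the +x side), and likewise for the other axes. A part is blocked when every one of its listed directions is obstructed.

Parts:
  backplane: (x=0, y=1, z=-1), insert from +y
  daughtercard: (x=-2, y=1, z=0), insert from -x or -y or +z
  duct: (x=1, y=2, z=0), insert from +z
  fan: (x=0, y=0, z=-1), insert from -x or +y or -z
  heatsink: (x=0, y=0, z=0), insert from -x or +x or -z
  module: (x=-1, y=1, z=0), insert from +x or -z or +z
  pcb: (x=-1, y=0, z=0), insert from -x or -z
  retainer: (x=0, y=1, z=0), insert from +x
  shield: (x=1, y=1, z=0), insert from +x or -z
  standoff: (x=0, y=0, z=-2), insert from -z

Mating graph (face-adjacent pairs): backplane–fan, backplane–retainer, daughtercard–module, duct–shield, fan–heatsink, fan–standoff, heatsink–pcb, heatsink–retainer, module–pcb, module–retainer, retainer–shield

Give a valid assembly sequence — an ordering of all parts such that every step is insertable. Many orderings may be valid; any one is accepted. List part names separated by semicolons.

1. pcb@(-1, 0, 0) [-x clear] — {pcb}
2. heatsink@(0, 0, 0) [+x clear] — {heatsink, pcb}
3. fan@(0, 0, -1) [-x clear] — {fan, heatsink, pcb}
4. standoff@(0, 0, -2) [-z clear] — {fan, heatsink, pcb, standoff}
5. backplane@(0, 1, -1) [+y clear] — {backplane, fan, heatsink, pcb, standoff}
6. module@(-1, 1, 0) [+x clear] — {backplane, fan, heatsink, module, pcb, standoff}
7. daughtercard@(-2, 1, 0) [-x clear] — {backplane, daughtercard, fan, heatsink, module, pcb, standoff}
8. retainer@(0, 1, 0) [+x clear] — {backplane, daughtercard, fan, heatsink, module, pcb, retainer, standoff}
9. shield@(1, 1, 0) [+x clear] — {backplane, daughtercard, fan, heatsink, module, pcb, retainer, shield, standoff}
10. duct@(1, 2, 0) [+z clear] — {backplane, daughtercard, duct, fan, heatsink, module, pcb, retainer, shield, standoff}

pcb; heatsink; fan; standoff; backplane; module; daughtercard; retainer; shield; duct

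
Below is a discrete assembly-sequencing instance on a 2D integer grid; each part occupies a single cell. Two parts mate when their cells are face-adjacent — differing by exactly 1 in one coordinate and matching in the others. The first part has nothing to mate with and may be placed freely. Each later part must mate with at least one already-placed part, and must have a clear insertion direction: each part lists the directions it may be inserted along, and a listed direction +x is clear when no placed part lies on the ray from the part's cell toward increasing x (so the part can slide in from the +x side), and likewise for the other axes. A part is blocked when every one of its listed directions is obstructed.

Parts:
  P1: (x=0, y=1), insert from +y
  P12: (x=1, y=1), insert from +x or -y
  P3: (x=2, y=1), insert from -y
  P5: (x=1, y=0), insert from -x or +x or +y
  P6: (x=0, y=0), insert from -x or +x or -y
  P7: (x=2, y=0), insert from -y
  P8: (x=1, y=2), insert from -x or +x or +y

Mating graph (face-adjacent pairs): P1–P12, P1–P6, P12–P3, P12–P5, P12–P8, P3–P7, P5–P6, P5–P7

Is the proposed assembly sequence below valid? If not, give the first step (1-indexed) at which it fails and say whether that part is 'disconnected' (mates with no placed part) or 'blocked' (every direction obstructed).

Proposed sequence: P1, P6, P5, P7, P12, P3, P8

1. P1@(0, 1) [+y clear] — {P1}
2. P6@(0, 0) [-x clear] — {P1, P6}
3. P5@(1, 0) [+x clear] — {P1, P5, P6}
4. P7@(2, 0) [-y clear] — {P1, P5, P6, P7}
5. P12@(1, 1) [+x clear] — {P1, P12, P5, P6, P7}
6. P3@(2, 1) — -y all obstructed ⇒ blocked

Invalid at step 6 (blocked)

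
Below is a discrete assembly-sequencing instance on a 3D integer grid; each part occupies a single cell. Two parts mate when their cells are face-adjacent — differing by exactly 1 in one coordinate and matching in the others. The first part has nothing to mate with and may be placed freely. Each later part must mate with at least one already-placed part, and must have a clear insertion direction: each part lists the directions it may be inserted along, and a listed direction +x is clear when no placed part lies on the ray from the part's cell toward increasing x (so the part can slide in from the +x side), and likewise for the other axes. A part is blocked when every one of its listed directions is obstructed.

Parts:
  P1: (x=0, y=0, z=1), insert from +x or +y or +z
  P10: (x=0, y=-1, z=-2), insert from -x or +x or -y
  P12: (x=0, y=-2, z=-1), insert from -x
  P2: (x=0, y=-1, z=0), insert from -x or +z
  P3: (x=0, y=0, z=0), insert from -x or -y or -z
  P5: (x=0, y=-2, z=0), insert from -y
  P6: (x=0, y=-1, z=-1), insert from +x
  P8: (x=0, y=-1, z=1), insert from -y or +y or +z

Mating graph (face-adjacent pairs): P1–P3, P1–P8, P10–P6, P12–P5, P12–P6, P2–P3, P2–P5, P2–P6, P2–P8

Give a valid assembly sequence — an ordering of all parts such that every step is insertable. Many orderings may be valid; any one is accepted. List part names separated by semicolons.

P1; P3; P8; P2; P5; P12; P6; P10

1. P1@(0, 0, 1) [+x clear] — {P1}
2. P3@(0, 0, 0) [-x clear] — {P1, P3}
3. P8@(0, -1, 1) [-y clear] — {P1, P3, P8}
4. P2@(0, -1, 0) [-x clear] — {P1, P2, P3, P8}
5. P5@(0, -2, 0) [-y clear] — {P1, P2, P3, P5, P8}
6. P12@(0, -2, -1) [-x clear] — {P1, P12, P2, P3, P5, P8}
7. P6@(0, -1, -1) [+x clear] — {P1, P12, P2, P3, P5, P6, P8}
8. P10@(0, -1, -2) [-x clear] — {P1, P10, P12, P2, P3, P5, P6, P8}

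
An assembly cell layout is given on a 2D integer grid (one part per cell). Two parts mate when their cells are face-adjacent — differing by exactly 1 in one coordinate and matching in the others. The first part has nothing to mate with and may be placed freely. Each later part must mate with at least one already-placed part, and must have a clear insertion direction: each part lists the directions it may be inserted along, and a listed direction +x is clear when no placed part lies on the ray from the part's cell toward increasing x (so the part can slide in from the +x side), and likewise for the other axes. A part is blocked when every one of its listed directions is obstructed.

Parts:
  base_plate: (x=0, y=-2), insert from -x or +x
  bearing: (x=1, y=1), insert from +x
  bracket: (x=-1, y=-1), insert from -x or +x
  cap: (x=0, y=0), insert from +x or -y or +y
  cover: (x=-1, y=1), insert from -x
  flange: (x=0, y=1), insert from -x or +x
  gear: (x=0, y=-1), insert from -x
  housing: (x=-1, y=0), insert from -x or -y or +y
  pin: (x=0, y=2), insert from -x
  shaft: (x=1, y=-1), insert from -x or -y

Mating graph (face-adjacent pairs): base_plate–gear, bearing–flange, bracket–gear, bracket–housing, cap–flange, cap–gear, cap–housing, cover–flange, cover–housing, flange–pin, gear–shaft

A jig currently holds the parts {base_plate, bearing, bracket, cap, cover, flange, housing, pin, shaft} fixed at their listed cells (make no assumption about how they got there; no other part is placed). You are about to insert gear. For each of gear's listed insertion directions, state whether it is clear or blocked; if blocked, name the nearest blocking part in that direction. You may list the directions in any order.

-x: nearest on ray is bracket@(-1, -1) ⇒ blocked

-x: blocked by bracket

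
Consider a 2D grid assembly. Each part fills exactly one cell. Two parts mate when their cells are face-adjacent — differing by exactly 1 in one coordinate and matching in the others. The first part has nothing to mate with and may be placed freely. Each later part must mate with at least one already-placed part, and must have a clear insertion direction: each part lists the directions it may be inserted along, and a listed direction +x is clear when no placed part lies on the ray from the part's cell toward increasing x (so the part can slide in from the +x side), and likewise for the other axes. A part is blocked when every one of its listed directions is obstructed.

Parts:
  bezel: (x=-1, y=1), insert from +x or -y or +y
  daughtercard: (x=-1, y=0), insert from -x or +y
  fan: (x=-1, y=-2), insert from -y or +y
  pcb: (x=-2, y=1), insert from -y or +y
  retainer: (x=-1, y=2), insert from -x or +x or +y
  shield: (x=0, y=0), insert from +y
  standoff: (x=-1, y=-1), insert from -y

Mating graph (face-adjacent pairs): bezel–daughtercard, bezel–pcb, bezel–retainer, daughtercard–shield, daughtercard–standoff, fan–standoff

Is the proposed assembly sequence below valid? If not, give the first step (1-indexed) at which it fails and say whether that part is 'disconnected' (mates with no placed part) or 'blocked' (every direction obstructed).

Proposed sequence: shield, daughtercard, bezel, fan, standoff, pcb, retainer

Invalid at step 4 (disconnected)

1. shield@(0, 0) [+y clear] — {shield}
2. daughtercard@(-1, 0) [-x clear] — {daughtercard, shield}
3. bezel@(-1, 1) [+x clear] — {bezel, daughtercard, shield}
4. fan@(-1, -2) — no placed neighbour ⇒ disconnected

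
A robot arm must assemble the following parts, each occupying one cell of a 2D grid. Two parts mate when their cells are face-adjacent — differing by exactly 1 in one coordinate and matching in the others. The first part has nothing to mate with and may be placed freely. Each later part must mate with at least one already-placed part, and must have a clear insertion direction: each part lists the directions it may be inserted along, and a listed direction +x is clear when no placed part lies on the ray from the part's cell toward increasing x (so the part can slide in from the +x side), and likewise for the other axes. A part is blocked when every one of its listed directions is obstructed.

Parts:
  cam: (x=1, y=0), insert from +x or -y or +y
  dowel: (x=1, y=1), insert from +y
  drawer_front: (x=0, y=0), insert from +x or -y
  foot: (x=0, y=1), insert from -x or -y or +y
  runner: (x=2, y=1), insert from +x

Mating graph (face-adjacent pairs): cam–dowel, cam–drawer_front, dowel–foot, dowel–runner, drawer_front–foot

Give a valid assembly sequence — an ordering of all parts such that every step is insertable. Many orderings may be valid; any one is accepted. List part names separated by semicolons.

cam; drawer_front; foot; dowel; runner

1. cam@(1, 0) [+x clear] — {cam}
2. drawer_front@(0, 0) [-y clear] — {cam, drawer_front}
3. foot@(0, 1) [-x clear] — {cam, drawer_front, foot}
4. dowel@(1, 1) [+y clear] — {cam, dowel, drawer_front, foot}
5. runner@(2, 1) [+x clear] — {cam, dowel, drawer_front, foot, runner}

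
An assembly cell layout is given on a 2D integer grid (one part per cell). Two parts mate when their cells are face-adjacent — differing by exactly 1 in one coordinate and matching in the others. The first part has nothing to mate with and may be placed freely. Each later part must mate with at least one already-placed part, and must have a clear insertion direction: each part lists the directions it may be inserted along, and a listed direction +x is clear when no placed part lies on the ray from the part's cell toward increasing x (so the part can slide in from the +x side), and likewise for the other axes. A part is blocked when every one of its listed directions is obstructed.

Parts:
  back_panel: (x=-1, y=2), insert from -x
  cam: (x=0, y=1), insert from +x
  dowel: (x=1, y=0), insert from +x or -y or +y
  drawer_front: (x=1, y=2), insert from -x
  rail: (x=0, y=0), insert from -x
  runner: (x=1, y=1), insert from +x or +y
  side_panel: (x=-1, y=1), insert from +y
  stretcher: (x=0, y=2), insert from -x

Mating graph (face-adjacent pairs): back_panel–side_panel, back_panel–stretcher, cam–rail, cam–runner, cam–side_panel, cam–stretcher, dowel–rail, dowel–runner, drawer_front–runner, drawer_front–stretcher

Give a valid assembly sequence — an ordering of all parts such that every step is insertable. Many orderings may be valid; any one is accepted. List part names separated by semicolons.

1. side_panel@(-1, 1) [+y clear] — {side_panel}
2. cam@(0, 1) [+x clear] — {cam, side_panel}
3. runner@(1, 1) [+x clear] — {cam, runner, side_panel}
4. drawer_front@(1, 2) [-x clear] — {cam, drawer_front, runner, side_panel}
5. dowel@(1, 0) [+x clear] — {cam, dowel, drawer_front, runner, side_panel}
6. stretcher@(0, 2) [-x clear] — {cam, dowel, drawer_front, runner, side_panel, stretcher}
7. back_panel@(-1, 2) [-x clear] — {back_panel, cam, dowel, drawer_front, runner, side_panel, stretcher}
8. rail@(0, 0) [-x clear] — {back_panel, cam, dowel, drawer_front, rail, runner, side_panel, stretcher}

side_panel; cam; runner; drawer_front; dowel; stretcher; back_panel; rail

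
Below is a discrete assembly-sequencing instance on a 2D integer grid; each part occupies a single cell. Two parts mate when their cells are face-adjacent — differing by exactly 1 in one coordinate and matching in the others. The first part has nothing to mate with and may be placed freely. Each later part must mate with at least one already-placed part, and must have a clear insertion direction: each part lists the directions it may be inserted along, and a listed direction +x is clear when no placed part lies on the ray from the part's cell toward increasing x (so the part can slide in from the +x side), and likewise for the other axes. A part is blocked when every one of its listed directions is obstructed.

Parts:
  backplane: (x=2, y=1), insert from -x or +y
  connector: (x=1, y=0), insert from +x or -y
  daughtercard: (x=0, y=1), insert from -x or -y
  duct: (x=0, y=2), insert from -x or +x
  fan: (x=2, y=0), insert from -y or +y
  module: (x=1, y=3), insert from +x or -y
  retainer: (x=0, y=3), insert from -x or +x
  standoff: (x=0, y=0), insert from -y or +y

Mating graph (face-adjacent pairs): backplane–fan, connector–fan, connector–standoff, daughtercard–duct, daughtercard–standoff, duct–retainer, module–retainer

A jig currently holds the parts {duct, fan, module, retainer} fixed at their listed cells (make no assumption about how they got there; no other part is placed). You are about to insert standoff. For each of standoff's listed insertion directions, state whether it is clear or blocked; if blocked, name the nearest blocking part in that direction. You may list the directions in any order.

-y: ray from standoff(0, 0) has no placed part ⇒ clear
+y: nearest on ray is duct@(0, 2) ⇒ blocked

+y: blocked by duct; -y: clear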